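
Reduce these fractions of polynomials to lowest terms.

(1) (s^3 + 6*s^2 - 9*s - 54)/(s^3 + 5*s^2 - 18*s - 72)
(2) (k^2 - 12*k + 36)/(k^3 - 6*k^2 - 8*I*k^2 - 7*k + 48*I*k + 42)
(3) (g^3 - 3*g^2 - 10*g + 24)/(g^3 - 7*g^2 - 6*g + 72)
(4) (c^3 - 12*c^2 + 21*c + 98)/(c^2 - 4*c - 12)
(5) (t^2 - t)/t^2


(1) = (s - 3)/(s - 4)
(2) = (k - 6)/(k^2 - 8*I*k - 7)
(3) = (g - 2)/(g - 6)
(4) = (c^2 - 14*c + 49)/(c - 6)
(5) = (t - 1)/t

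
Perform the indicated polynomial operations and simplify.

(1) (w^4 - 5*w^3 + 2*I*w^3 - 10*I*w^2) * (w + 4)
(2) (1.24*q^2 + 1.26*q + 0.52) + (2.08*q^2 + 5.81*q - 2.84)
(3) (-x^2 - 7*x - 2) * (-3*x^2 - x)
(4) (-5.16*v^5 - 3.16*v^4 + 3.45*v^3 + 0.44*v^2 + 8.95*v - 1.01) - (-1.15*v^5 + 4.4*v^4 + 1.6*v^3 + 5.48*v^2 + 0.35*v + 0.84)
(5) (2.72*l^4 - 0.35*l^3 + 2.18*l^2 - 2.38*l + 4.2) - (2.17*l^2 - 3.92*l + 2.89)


(1) = w^5 - w^4 + 2*I*w^4 - 20*w^3 - 2*I*w^3 - 40*I*w^2
(2) = 3.32*q^2 + 7.07*q - 2.32
(3) = 3*x^4 + 22*x^3 + 13*x^2 + 2*x
(4) = -4.01*v^5 - 7.56*v^4 + 1.85*v^3 - 5.04*v^2 + 8.6*v - 1.85
(5) = 2.72*l^4 - 0.35*l^3 + 0.01*l^2 + 1.54*l + 1.31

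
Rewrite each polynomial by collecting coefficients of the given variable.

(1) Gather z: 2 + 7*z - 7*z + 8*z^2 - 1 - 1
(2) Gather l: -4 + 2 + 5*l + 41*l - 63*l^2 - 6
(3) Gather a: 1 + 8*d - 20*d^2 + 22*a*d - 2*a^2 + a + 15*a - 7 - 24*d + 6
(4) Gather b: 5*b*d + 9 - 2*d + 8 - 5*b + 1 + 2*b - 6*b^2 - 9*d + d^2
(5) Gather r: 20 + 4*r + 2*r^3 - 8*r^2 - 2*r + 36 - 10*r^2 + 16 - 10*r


(1) = 8*z^2
(2) = -63*l^2 + 46*l - 8
(3) = -2*a^2 + a*(22*d + 16) - 20*d^2 - 16*d
(4) = -6*b^2 + b*(5*d - 3) + d^2 - 11*d + 18
(5) = 2*r^3 - 18*r^2 - 8*r + 72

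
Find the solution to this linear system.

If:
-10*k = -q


Then:
k = q/10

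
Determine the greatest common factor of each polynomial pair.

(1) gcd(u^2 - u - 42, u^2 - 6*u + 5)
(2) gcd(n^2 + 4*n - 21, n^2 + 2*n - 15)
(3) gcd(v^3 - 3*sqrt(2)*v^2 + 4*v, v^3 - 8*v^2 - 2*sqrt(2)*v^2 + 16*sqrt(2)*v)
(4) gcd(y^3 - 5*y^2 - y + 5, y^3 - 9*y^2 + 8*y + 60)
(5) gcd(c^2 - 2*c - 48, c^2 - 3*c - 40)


(1) = 1
(2) = n - 3
(3) = v^2 - 2*sqrt(2)*v
(4) = y - 5
(5) = c - 8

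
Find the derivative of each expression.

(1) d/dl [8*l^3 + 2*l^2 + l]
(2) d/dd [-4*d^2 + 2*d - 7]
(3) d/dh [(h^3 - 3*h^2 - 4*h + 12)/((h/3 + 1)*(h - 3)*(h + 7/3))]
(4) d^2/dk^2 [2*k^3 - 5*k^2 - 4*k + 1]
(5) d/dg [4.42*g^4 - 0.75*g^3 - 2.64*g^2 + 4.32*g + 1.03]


(1) = 24*l^2 + 4*l + 1
(2) = 2 - 8*d
(3) = 18*(8*h^2 + 33*h + 32)/(9*h^4 + 96*h^3 + 382*h^2 + 672*h + 441)
(4) = 12*k - 10
(5) = 17.68*g^3 - 2.25*g^2 - 5.28*g + 4.32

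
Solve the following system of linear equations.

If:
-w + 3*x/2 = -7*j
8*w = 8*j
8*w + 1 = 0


Then:
j = -1/8
w = -1/8
x = 1/2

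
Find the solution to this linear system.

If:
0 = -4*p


Then:
p = 0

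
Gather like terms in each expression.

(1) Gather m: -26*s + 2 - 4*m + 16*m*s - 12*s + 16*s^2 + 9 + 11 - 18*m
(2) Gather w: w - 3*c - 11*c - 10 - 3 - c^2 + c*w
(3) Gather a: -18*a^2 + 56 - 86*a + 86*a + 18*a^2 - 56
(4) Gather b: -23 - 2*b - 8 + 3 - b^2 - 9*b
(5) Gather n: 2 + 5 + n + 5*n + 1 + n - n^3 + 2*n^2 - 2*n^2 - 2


(1) = m*(16*s - 22) + 16*s^2 - 38*s + 22
(2) = -c^2 - 14*c + w*(c + 1) - 13
(3) = 0
(4) = -b^2 - 11*b - 28
(5) = -n^3 + 7*n + 6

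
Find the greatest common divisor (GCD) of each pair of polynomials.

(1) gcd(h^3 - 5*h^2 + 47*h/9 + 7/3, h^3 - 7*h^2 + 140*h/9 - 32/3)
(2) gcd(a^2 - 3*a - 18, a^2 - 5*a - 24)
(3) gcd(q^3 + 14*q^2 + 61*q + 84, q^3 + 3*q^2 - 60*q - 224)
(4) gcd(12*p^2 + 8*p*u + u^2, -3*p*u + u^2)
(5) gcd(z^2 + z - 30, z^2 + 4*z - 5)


(1) = gcd((h - 3)*(h - 7/3)*(h + 1/3), (h - 3)*(h - 8/3)*(h - 4/3)) = h - 3
(2) = gcd((a - 6)*(a + 3), (a - 8)*(a + 3)) = a + 3
(3) = gcd((q + 3)*(q + 4)*(q + 7), (q - 8)*(q + 4)*(q + 7)) = q^2 + 11*q + 28
(4) = 1
(5) = gcd((z - 5)*(z + 6), (z - 1)*(z + 5)) = 1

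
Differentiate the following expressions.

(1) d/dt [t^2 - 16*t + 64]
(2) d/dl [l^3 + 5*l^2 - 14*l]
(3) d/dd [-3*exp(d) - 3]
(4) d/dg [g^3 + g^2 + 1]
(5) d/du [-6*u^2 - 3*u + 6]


(1) = 2*t - 16
(2) = 3*l^2 + 10*l - 14
(3) = -3*exp(d)
(4) = g*(3*g + 2)
(5) = -12*u - 3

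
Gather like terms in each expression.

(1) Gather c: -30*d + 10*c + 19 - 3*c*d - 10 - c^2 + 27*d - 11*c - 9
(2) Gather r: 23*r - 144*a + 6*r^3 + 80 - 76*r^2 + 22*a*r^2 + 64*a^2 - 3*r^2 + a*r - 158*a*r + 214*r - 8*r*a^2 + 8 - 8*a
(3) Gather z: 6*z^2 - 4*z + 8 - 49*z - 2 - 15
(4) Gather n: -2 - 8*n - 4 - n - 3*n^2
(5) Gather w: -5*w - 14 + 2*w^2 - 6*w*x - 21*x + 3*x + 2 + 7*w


(1) = -c^2 + c*(-3*d - 1) - 3*d
(2) = 64*a^2 - 152*a + 6*r^3 + r^2*(22*a - 79) + r*(-8*a^2 - 157*a + 237) + 88
(3) = 6*z^2 - 53*z - 9
(4) = -3*n^2 - 9*n - 6
(5) = 2*w^2 + w*(2 - 6*x) - 18*x - 12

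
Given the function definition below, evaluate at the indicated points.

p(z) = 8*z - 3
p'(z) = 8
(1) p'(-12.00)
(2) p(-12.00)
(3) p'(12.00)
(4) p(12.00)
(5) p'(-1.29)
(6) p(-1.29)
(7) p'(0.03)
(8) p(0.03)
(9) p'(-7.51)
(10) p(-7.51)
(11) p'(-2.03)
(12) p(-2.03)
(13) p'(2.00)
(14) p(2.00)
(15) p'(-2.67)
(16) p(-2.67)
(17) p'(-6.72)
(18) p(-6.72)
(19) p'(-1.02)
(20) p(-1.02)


(1) = 8.00
(2) = -99.00
(3) = 8.00
(4) = 93.00
(5) = 8.00
(6) = -13.32
(7) = 8.00
(8) = -2.76
(9) = 8.00
(10) = -63.08
(11) = 8.00
(12) = -19.24
(13) = 8.00
(14) = 13.00
(15) = 8.00
(16) = -24.36
(17) = 8.00
(18) = -56.76
(19) = 8.00
(20) = -11.16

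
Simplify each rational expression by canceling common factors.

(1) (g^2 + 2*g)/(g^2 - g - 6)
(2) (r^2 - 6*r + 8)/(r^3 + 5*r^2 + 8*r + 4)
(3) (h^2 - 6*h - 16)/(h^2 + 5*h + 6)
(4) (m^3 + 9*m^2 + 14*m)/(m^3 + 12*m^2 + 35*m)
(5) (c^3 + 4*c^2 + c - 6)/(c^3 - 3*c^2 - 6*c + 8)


(1) = g/(g - 3)
(2) = (r^2 - 6*r + 8)/(r^3 + 5*r^2 + 8*r + 4)
(3) = (h - 8)/(h + 3)
(4) = (m + 2)/(m + 5)
(5) = (c + 3)/(c - 4)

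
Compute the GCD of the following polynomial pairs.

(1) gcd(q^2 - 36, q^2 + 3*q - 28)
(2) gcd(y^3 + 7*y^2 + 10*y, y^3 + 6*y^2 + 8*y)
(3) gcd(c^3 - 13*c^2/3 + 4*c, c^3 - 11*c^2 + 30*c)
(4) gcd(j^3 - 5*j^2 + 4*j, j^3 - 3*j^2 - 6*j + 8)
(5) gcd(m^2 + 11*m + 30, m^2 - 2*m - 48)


(1) = gcd((q - 6)*(q + 6), (q - 4)*(q + 7)) = 1
(2) = y^2 + 2*y
(3) = gcd(c*(c - 3)*(c - 4/3), c*(c - 6)*(c - 5)) = c
(4) = gcd(j*(j - 4)*(j - 1), (j - 4)*(j - 1)*(j + 2)) = j^2 - 5*j + 4
(5) = gcd((m + 5)*(m + 6), (m - 8)*(m + 6)) = m + 6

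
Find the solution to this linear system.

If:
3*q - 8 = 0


Then:
q = 8/3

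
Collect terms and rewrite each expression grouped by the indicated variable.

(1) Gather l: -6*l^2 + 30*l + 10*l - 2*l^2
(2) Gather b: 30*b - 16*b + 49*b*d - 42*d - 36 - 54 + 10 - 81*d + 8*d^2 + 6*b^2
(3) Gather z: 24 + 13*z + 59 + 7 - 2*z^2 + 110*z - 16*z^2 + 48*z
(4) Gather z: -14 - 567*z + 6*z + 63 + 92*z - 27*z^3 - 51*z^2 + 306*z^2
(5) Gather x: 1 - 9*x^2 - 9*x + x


(1) = -8*l^2 + 40*l
(2) = 6*b^2 + b*(49*d + 14) + 8*d^2 - 123*d - 80
(3) = -18*z^2 + 171*z + 90
(4) = -27*z^3 + 255*z^2 - 469*z + 49
(5) = -9*x^2 - 8*x + 1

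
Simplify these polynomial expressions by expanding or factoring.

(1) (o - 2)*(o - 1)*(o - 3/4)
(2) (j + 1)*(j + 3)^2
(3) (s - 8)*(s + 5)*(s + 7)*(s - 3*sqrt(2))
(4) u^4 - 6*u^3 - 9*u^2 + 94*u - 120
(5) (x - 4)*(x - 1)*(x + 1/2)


(1) = o^3 - 15*o^2/4 + 17*o/4 - 3/2
(2) = j^3 + 7*j^2 + 15*j + 9
(3) = s^4 - 3*sqrt(2)*s^3 + 4*s^3 - 61*s^2 - 12*sqrt(2)*s^2 - 280*s + 183*sqrt(2)*s + 840*sqrt(2)
(4) = (u - 5)*(u - 3)*(u - 2)*(u + 4)
(5) = x^3 - 9*x^2/2 + 3*x/2 + 2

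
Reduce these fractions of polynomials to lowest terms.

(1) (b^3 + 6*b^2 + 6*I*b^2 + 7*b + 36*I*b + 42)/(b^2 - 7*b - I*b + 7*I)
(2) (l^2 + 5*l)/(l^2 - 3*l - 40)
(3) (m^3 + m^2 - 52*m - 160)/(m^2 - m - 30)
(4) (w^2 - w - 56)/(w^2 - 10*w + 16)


(1) = (b^2 + b*(6 + 7*I) + 42*I)/(b - 7)
(2) = l/(l - 8)
(3) = (m^2 - 4*m - 32)/(m - 6)
(4) = (w + 7)/(w - 2)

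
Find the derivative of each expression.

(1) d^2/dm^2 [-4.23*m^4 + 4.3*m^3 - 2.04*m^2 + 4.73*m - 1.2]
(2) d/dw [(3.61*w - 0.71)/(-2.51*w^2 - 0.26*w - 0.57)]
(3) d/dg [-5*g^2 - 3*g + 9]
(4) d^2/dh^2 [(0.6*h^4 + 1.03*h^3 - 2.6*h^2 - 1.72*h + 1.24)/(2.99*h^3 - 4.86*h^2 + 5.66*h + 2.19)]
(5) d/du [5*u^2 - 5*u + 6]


(1) = -50.76*m^2 + 25.8*m - 4.08
(2) = (9.0611*w^2 - 3.5642*w - 2.2423)/(6.3001*w^4 + 1.3052*w^3 + 2.929*w^2 + 0.2964*w + 0.3249)
(3) = -10*g - 3
(4) = (-8.518396*h^6 - 319.448964*h^5 + 543.07518*h^4 - 9.112004*h^3 + 381.891156*h^2 - 333.574398*h + 123.544376)/(26.730899*h^9 - 130.346658*h^8 + 363.67071*h^7 - 549.541143*h^6 + 497.477544*h^5 - 89.5248*h^4 - 137.107351*h^3 + 140.546754*h^2 + 81.437778*h + 10.503459)
(5) = 10*u - 5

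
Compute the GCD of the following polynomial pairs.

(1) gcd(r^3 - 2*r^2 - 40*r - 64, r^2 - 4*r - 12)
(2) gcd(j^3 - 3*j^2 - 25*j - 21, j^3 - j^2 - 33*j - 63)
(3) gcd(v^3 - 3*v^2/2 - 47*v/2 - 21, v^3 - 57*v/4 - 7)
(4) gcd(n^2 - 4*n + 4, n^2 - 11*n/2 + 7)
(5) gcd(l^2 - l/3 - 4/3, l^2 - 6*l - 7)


(1) = gcd((r - 8)*(r + 2)*(r + 4), (r - 6)*(r + 2)) = r + 2
(2) = j^2 - 4*j - 21
(3) = gcd((v - 6)*(v + 1)*(v + 7/2), (v - 4)*(v + 1/2)*(v + 7/2)) = v + 7/2
(4) = n - 2
(5) = gcd((l - 4/3)*(l + 1), (l - 7)*(l + 1)) = l + 1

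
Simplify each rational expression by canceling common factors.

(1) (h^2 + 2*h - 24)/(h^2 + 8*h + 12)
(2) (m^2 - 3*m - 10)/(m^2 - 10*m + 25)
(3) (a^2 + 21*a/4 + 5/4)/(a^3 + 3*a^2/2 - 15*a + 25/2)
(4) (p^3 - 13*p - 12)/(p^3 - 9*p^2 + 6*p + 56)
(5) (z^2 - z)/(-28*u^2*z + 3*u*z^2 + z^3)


(1) = (h - 4)/(h + 2)
(2) = (m + 2)/(m - 5)
(3) = (4*a + 1)/(4*a^2 - 14*a + 10)
(4) = (p^2 + 4*p + 3)/(p^2 - 5*p - 14)
(5) = (z - 1)/(-28*u^2 + 3*u*z + z^2)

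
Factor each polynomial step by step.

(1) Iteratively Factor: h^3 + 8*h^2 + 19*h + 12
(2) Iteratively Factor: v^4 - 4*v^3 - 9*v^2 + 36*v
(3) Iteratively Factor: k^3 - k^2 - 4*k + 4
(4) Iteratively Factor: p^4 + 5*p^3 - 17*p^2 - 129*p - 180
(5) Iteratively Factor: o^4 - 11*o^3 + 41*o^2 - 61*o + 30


(1) = (h + 1)*(h^2 + 7*h + 12) = (h + 1)*(h + 4)*(h + 3)
(2) = (v)*(v^3 - 4*v^2 - 9*v + 36) = v*(v - 4)*(v^2 - 9) = v*(v - 4)*(v - 3)*(v + 3)
(3) = (k - 1)*(k^2 - 4) = (k - 2)*(k - 1)*(k + 2)
(4) = (p - 5)*(p^3 + 10*p^2 + 33*p + 36) = (p - 5)*(p + 3)*(p^2 + 7*p + 12) = (p - 5)*(p + 3)^2*(p + 4)
(5) = (o - 2)*(o^3 - 9*o^2 + 23*o - 15) = (o - 3)*(o - 2)*(o^2 - 6*o + 5) = (o - 5)*(o - 3)*(o - 2)*(o - 1)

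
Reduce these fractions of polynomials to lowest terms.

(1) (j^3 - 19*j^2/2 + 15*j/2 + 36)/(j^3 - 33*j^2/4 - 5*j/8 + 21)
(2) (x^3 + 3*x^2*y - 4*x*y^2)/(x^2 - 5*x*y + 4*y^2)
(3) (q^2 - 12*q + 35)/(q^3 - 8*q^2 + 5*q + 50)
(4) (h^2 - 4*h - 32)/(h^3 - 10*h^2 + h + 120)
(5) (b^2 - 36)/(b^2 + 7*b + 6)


(1) = (4*j - 12)/(4*j - 7)
(2) = (x^2 + 4*x*y)/(x - 4*y)
(3) = (q - 7)/(q^2 - 3*q - 10)
(4) = (h + 4)/(h^2 - 2*h - 15)
(5) = (b - 6)/(b + 1)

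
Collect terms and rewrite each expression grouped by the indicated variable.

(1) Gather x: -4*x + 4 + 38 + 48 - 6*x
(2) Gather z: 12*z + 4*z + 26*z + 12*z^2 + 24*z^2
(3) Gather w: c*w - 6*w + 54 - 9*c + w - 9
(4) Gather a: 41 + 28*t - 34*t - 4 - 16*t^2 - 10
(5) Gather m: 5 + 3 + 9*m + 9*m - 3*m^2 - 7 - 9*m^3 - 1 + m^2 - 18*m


(1) = 90 - 10*x
(2) = 36*z^2 + 42*z
(3) = -9*c + w*(c - 5) + 45
(4) = -16*t^2 - 6*t + 27
(5) = -9*m^3 - 2*m^2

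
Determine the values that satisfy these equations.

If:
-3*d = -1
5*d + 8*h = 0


Then:
d = 1/3
h = -5/24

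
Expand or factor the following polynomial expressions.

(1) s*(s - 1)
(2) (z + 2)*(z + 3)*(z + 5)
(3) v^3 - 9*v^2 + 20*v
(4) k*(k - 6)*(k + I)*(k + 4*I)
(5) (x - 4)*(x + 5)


(1) = s^2 - s
(2) = z^3 + 10*z^2 + 31*z + 30
(3) = v*(v - 5)*(v - 4)
(4) = k^4 - 6*k^3 + 5*I*k^3 - 4*k^2 - 30*I*k^2 + 24*k
(5) = x^2 + x - 20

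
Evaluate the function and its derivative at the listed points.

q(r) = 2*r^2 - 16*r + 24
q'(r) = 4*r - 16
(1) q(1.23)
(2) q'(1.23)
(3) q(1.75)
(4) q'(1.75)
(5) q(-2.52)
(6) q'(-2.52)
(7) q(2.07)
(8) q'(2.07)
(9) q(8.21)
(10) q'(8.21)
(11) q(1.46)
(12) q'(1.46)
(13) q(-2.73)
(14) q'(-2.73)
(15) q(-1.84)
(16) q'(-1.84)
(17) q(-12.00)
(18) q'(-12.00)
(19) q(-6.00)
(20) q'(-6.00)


(1) = 7.35
(2) = -11.08
(3) = 2.12
(4) = -9.00
(5) = 77.02
(6) = -26.08
(7) = -0.55
(8) = -7.72
(9) = 27.45
(10) = 16.84
(11) = 4.90
(12) = -10.16
(13) = 82.59
(14) = -26.92
(15) = 60.21
(16) = -23.36
(17) = 504.00
(18) = -64.00
(19) = 192.00
(20) = -40.00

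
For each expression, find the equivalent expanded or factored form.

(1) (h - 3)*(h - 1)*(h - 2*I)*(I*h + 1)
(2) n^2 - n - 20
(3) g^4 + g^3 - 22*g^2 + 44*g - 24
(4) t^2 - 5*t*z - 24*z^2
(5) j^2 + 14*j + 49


(1) = I*h^4 + 3*h^3 - 4*I*h^3 - 12*h^2 + I*h^2 + 9*h + 8*I*h - 6*I
(2) = (n - 5)*(n + 4)
(3) = (g - 2)^2*(g - 1)*(g + 6)
(4) = (t - 8*z)*(t + 3*z)
(5) = (j + 7)^2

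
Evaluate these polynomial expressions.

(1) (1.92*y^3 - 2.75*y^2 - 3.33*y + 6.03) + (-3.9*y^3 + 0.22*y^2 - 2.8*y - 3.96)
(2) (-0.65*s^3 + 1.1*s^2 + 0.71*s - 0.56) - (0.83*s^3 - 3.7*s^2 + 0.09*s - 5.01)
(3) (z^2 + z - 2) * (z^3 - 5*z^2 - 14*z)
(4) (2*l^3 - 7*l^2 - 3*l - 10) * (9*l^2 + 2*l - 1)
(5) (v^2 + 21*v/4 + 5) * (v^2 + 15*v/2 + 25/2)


(1) = -1.98*y^3 - 2.53*y^2 - 6.13*y + 2.07
(2) = -1.48*s^3 + 4.8*s^2 + 0.62*s + 4.45
(3) = z^5 - 4*z^4 - 21*z^3 - 4*z^2 + 28*z
(4) = 18*l^5 - 59*l^4 - 43*l^3 - 89*l^2 - 17*l + 10
(5) = v^4 + 51*v^3/4 + 455*v^2/8 + 825*v/8 + 125/2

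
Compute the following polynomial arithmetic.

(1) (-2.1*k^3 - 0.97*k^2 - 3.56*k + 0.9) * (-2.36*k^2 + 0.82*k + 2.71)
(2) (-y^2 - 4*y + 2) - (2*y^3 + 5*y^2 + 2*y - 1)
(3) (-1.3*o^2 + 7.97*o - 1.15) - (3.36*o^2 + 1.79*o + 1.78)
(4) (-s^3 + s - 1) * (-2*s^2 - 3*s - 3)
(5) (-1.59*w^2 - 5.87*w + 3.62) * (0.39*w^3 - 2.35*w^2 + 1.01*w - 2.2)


(1) = 4.956*k^5 + 0.5672*k^4 + 1.9152*k^3 - 7.6719*k^2 - 8.9096*k + 2.439
(2) = -2*y^3 - 6*y^2 - 6*y + 3
(3) = -4.66*o^2 + 6.18*o - 2.93
(4) = 2*s^5 + 3*s^4 + s^3 - s^2 + 3
(5) = -0.6201*w^5 + 1.4472*w^4 + 13.6004*w^3 - 10.9377*w^2 + 16.5702*w - 7.964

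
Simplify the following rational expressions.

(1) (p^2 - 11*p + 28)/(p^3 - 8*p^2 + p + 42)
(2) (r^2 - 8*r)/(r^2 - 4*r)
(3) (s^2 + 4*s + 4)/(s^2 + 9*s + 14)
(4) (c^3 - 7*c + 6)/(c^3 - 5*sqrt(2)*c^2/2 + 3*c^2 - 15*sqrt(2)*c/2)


(1) = (p - 4)/(p^2 - p - 6)
(2) = (r - 8)/(r - 4)
(3) = (s + 2)/(s + 7)
(4) = (2*c^2 - 6*c + 4)/(2*c^2 - 5*sqrt(2)*c)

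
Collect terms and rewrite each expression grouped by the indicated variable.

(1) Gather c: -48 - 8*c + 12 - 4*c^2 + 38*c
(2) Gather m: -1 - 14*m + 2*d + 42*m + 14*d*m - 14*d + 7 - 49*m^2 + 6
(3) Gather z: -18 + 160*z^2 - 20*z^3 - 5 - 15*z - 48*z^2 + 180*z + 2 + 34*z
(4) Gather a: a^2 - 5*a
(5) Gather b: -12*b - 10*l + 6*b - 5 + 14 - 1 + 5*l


(1) = -4*c^2 + 30*c - 36
(2) = -12*d - 49*m^2 + m*(14*d + 28) + 12
(3) = -20*z^3 + 112*z^2 + 199*z - 21
(4) = a^2 - 5*a
(5) = -6*b - 5*l + 8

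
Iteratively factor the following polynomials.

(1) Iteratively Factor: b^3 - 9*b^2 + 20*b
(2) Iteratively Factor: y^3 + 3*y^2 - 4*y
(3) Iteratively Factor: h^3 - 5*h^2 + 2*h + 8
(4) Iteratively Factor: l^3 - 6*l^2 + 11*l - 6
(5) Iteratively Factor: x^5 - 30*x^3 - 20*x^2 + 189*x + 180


(1) = (b)*(b^2 - 9*b + 20) = b*(b - 5)*(b - 4)
(2) = (y)*(y^2 + 3*y - 4) = y*(y + 4)*(y - 1)
(3) = (h - 2)*(h^2 - 3*h - 4) = (h - 4)*(h - 2)*(h + 1)
(4) = (l - 2)*(l^2 - 4*l + 3) = (l - 3)*(l - 2)*(l - 1)
(5) = (x + 3)*(x^4 - 3*x^3 - 21*x^2 + 43*x + 60) = (x + 1)*(x + 3)*(x^3 - 4*x^2 - 17*x + 60) = (x - 5)*(x + 1)*(x + 3)*(x^2 + x - 12) = (x - 5)*(x + 1)*(x + 3)*(x + 4)*(x - 3)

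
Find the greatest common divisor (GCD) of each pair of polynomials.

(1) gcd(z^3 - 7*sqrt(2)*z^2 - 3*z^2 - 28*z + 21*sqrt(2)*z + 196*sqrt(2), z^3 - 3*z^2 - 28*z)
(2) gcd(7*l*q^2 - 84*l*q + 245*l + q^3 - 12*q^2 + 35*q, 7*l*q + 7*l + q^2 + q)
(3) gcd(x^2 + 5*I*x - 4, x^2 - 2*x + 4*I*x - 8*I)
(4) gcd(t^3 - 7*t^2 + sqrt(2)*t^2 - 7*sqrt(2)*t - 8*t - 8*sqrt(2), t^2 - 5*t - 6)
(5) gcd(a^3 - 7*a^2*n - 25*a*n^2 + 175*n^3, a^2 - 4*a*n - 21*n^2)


(1) = z^2 - 3*z - 28
(2) = 7*l + q
(3) = gcd((x + I)*(x + 4*I), (x - 2)*(x + 4*I)) = x + 4*I
(4) = t + 1
(5) = gcd((a - 7*n)*(a - 5*n)*(a + 5*n), (a - 7*n)*(a + 3*n)) = a - 7*n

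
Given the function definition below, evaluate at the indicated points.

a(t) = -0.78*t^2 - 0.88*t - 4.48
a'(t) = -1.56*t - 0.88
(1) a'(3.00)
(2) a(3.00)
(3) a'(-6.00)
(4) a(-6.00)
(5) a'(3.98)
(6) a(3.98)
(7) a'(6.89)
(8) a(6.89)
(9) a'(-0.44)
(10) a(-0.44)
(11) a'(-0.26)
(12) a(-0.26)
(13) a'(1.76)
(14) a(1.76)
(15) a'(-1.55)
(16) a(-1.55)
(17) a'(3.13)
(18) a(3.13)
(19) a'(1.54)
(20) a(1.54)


(1) = -5.56
(2) = -14.14
(3) = 8.48
(4) = -27.28
(5) = -7.09
(6) = -20.34
(7) = -11.63
(8) = -47.57
(9) = -0.19
(10) = -4.24
(11) = -0.47
(12) = -4.30
(13) = -3.63
(14) = -8.44
(15) = 1.54
(16) = -4.99
(17) = -5.76
(18) = -14.88
(19) = -3.28
(20) = -7.69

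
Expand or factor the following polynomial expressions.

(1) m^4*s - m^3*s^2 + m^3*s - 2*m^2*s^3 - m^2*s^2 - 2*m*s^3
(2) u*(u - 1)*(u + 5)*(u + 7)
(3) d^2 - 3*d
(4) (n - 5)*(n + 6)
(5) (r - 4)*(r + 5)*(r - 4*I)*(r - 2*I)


(1) = m*(m - 2*s)*(m + s)*(m*s + s)
(2) = u^4 + 11*u^3 + 23*u^2 - 35*u
(3) = d*(d - 3)
(4) = n^2 + n - 30
(5) = r^4 + r^3 - 6*I*r^3 - 28*r^2 - 6*I*r^2 - 8*r + 120*I*r + 160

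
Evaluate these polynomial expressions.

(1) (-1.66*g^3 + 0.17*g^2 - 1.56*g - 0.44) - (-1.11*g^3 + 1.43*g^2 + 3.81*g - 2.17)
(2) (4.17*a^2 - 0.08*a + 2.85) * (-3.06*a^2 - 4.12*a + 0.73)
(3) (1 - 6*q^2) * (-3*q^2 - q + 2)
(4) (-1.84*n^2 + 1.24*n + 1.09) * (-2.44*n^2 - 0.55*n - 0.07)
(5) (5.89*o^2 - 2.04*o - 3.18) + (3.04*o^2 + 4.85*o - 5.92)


(1) = -0.55*g^3 - 1.26*g^2 - 5.37*g + 1.73
(2) = -12.7602*a^4 - 16.9356*a^3 - 5.3473*a^2 - 11.8004*a + 2.0805
(3) = 18*q^4 + 6*q^3 - 15*q^2 - q + 2
(4) = 4.4896*n^4 - 2.0136*n^3 - 3.2128*n^2 - 0.6863*n - 0.0763
(5) = 8.93*o^2 + 2.81*o - 9.1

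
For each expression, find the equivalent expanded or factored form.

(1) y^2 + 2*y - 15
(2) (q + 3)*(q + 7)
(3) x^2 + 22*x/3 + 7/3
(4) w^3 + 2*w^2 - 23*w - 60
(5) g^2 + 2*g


(1) = (y - 3)*(y + 5)
(2) = q^2 + 10*q + 21
(3) = (x + 1/3)*(x + 7)
(4) = (w - 5)*(w + 3)*(w + 4)
(5) = g*(g + 2)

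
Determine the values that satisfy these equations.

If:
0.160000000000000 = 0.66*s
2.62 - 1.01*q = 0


Then:
q = 2.59
s = 0.24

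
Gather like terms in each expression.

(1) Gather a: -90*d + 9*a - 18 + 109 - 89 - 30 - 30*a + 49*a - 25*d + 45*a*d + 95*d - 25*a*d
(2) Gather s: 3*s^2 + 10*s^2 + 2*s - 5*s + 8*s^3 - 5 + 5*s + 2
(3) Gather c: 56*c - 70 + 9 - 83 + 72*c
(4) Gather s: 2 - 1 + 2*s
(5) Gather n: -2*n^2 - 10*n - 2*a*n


(1) = a*(20*d + 28) - 20*d - 28
(2) = 8*s^3 + 13*s^2 + 2*s - 3
(3) = 128*c - 144
(4) = 2*s + 1
(5) = -2*n^2 + n*(-2*a - 10)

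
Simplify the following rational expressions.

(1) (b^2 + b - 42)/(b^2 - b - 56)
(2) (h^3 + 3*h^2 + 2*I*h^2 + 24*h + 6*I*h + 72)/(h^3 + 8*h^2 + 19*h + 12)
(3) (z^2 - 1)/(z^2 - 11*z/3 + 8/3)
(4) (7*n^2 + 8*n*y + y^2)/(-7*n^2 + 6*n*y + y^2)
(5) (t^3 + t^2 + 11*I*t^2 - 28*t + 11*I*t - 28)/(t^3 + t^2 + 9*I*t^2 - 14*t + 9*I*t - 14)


(1) = (b - 6)/(b - 8)
(2) = (h^2 + 2*I*h + 24)/(h^2 + 5*h + 4)
(3) = (3*z + 3)/(3*z - 8)
(4) = (n + y)/(-n + y)
(5) = (t + 4*I)/(t + 2*I)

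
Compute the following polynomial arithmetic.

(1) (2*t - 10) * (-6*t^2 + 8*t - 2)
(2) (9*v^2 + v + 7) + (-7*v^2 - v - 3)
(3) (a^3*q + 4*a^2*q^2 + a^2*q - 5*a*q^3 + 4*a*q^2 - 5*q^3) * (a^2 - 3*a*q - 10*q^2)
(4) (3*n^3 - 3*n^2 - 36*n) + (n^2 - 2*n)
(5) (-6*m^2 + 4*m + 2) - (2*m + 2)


(1) = -12*t^3 + 76*t^2 - 84*t + 20
(2) = 2*v^2 + 4
(3) = a^5*q + a^4*q^2 + a^4*q - 27*a^3*q^3 + a^3*q^2 - 25*a^2*q^4 - 27*a^2*q^3 + 50*a*q^5 - 25*a*q^4 + 50*q^5
(4) = 3*n^3 - 2*n^2 - 38*n
(5) = -6*m^2 + 2*m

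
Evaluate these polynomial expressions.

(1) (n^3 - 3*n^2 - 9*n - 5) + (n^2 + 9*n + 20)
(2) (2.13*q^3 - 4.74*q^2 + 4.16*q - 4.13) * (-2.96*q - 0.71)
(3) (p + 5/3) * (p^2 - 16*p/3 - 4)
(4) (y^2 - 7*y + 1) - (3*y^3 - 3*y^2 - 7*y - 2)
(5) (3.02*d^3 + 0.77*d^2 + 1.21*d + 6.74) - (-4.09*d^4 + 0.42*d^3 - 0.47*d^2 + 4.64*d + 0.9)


(1) = n^3 - 2*n^2 + 15
(2) = -6.3048*q^4 + 12.5181*q^3 - 8.9482*q^2 + 9.2712*q + 2.9323
(3) = p^3 - 11*p^2/3 - 116*p/9 - 20/3
(4) = -3*y^3 + 4*y^2 + 3
(5) = 4.09*d^4 + 2.6*d^3 + 1.24*d^2 - 3.43*d + 5.84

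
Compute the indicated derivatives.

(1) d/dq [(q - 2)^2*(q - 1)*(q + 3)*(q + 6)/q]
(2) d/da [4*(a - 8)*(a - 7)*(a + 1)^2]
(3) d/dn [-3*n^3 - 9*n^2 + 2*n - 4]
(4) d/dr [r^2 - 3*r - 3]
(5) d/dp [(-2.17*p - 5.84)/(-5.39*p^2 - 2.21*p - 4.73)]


(1) = 4*q^3 + 12*q^2 - 38*q - 22 + 72/q^2
(2) = 16*a^3 - 156*a^2 + 216*a + 388
(3) = -9*n^2 - 18*n + 2
(4) = 2*r - 3
(5) = (11.6963*p^2 + 4.7957*p - (2.17*p + 5.84)*(10.78*p + 2.21) + 10.2641)/(5.39*p^2 + 2.21*p + 4.73)^2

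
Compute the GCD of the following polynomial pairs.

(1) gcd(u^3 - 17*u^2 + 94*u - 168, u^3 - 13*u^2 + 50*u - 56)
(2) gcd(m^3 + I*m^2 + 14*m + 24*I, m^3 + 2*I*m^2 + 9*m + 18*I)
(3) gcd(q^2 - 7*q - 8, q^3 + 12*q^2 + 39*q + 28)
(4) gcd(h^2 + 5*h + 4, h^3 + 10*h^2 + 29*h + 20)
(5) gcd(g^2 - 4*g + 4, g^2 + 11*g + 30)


(1) = gcd((u - 7)*(u - 6)*(u - 4), (u - 7)*(u - 4)*(u - 2)) = u^2 - 11*u + 28
(2) = m^2 + 5*I*m - 6
(3) = q + 1
(4) = gcd((h + 1)*(h + 4), (h + 1)*(h + 4)*(h + 5)) = h^2 + 5*h + 4
(5) = 1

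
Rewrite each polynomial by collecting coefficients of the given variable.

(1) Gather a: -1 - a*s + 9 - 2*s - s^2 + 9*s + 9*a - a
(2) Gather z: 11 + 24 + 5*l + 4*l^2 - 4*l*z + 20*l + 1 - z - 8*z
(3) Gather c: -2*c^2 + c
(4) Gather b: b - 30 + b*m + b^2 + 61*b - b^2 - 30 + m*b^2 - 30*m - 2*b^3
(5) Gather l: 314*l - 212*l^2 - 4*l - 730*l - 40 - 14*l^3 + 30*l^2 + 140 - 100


(1) = a*(8 - s) - s^2 + 7*s + 8
(2) = 4*l^2 + 25*l + z*(-4*l - 9) + 36
(3) = -2*c^2 + c
(4) = -2*b^3 + b^2*m + b*(m + 62) - 30*m - 60
(5) = -14*l^3 - 182*l^2 - 420*l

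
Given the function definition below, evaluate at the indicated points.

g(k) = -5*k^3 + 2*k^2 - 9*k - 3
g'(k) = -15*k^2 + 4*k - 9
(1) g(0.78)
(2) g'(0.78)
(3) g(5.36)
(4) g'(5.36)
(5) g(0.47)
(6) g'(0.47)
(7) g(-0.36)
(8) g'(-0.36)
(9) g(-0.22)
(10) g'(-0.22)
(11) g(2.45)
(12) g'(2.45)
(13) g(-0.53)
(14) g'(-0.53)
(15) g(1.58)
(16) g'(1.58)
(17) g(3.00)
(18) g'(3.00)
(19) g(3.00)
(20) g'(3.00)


(1) = -11.18
(2) = -15.01
(3) = -763.73
(4) = -418.50
(5) = -7.31
(6) = -10.43
(7) = 0.73
(8) = -12.38
(9) = -0.87
(10) = -10.61
(11) = -86.58
(12) = -89.24
(13) = 3.08
(14) = -15.33
(15) = -31.95
(16) = -40.13
(17) = -147.00
(18) = -132.00
(19) = -147.00
(20) = -132.00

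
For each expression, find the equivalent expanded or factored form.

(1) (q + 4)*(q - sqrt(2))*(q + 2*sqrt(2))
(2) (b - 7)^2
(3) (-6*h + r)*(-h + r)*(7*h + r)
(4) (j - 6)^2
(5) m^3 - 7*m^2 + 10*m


(1) = q^3 + sqrt(2)*q^2 + 4*q^2 - 4*q + 4*sqrt(2)*q - 16
(2) = b^2 - 14*b + 49
(3) = 42*h^3 - 43*h^2*r + r^3
(4) = j^2 - 12*j + 36
(5) = m*(m - 5)*(m - 2)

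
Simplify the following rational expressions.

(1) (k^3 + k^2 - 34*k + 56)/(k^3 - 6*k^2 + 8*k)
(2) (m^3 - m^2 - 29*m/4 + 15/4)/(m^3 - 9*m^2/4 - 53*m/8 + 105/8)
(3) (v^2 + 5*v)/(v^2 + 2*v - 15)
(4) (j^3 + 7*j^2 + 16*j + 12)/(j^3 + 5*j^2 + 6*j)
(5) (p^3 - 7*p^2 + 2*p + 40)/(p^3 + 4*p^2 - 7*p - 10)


(1) = (k + 7)/k
(2) = (4*m - 2)/(4*m - 7)
(3) = v/(v - 3)
(4) = (j + 2)/j
(5) = (p^3 - 7*p^2 + 2*p + 40)/(p^3 + 4*p^2 - 7*p - 10)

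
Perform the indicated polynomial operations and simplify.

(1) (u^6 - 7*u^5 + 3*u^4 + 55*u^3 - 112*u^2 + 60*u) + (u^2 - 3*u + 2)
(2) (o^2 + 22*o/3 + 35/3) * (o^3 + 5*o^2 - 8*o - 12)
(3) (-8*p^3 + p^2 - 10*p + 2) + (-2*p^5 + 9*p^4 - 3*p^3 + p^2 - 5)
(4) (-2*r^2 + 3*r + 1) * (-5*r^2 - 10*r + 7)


(1) = u^6 - 7*u^5 + 3*u^4 + 55*u^3 - 111*u^2 + 57*u + 2
(2) = o^5 + 37*o^4/3 + 121*o^3/3 - 37*o^2/3 - 544*o/3 - 140
(3) = -2*p^5 + 9*p^4 - 11*p^3 + 2*p^2 - 10*p - 3
(4) = 10*r^4 + 5*r^3 - 49*r^2 + 11*r + 7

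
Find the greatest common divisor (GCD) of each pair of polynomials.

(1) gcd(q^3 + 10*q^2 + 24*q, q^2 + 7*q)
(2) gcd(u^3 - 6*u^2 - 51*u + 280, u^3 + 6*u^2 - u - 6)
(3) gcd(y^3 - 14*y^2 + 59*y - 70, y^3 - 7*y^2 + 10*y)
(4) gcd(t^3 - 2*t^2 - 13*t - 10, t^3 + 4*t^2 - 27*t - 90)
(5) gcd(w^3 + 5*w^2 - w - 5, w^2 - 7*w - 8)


(1) = q
(2) = 1
(3) = y^2 - 7*y + 10
(4) = gcd((t - 5)*(t + 1)*(t + 2), (t - 5)*(t + 3)*(t + 6)) = t - 5
(5) = w + 1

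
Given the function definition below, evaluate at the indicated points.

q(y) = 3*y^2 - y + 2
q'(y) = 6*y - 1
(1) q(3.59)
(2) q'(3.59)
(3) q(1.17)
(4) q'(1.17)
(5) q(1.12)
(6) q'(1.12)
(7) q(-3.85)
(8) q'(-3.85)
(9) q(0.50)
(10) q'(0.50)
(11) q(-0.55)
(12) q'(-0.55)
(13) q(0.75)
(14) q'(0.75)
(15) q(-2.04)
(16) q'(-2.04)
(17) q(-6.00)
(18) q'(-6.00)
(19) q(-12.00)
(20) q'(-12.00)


(1) = 37.07
(2) = 20.54
(3) = 4.94
(4) = 6.02
(5) = 4.64
(6) = 5.72
(7) = 50.32
(8) = -24.10
(9) = 2.25
(10) = 2.00
(11) = 3.46
(12) = -4.30
(13) = 2.94
(14) = 3.50
(15) = 16.52
(16) = -13.24
(17) = 116.00
(18) = -37.00
(19) = 446.00
(20) = -73.00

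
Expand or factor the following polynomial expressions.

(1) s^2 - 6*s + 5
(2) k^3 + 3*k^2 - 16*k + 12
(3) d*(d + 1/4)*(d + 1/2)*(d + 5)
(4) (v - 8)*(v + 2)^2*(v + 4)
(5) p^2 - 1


(1) = (s - 5)*(s - 1)
(2) = (k - 2)*(k - 1)*(k + 6)
(3) = d^4 + 23*d^3/4 + 31*d^2/8 + 5*d/8
(4) = v^4 - 44*v^2 - 144*v - 128
(5) = (p - 1)*(p + 1)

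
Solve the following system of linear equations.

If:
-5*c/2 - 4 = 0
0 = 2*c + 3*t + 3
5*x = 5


Then:
c = -8/5
t = 1/15
x = 1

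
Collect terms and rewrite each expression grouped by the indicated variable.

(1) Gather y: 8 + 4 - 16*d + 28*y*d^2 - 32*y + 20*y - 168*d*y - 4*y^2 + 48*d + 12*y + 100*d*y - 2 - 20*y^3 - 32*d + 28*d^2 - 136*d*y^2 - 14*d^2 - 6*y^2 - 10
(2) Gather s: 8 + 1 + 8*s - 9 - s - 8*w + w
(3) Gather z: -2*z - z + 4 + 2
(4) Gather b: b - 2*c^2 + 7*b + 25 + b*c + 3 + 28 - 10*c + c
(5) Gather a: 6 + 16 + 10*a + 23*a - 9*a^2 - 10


(1) = 14*d^2 - 20*y^3 + y^2*(-136*d - 10) + y*(28*d^2 - 68*d)
(2) = 7*s - 7*w
(3) = 6 - 3*z
(4) = b*(c + 8) - 2*c^2 - 9*c + 56
(5) = -9*a^2 + 33*a + 12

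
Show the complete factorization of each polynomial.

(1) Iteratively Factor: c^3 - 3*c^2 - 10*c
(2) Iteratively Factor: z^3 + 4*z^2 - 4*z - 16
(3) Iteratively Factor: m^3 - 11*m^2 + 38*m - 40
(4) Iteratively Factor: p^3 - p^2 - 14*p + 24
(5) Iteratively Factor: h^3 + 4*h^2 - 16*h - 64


(1) = (c - 5)*(c^2 + 2*c) = c*(c - 5)*(c + 2)
(2) = (z - 2)*(z^2 + 6*z + 8) = (z - 2)*(z + 4)*(z + 2)
(3) = (m - 2)*(m^2 - 9*m + 20) = (m - 5)*(m - 2)*(m - 4)
(4) = (p - 3)*(p^2 + 2*p - 8) = (p - 3)*(p + 4)*(p - 2)
(5) = (h - 4)*(h^2 + 8*h + 16) = (h - 4)*(h + 4)*(h + 4)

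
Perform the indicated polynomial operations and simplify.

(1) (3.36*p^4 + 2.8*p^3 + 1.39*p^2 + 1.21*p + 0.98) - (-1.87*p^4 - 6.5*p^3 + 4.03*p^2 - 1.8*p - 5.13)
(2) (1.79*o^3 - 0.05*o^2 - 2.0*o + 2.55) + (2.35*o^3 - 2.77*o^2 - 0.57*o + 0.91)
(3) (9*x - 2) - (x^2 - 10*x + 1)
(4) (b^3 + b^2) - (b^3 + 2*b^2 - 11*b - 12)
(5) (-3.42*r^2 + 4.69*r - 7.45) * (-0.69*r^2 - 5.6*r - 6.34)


(1) = 5.23*p^4 + 9.3*p^3 - 2.64*p^2 + 3.01*p + 6.11
(2) = 4.14*o^3 - 2.82*o^2 - 2.57*o + 3.46
(3) = -x^2 + 19*x - 3
(4) = -b^2 + 11*b + 12
(5) = 2.3598*r^4 + 15.9159*r^3 + 0.5593*r^2 + 11.9854*r + 47.233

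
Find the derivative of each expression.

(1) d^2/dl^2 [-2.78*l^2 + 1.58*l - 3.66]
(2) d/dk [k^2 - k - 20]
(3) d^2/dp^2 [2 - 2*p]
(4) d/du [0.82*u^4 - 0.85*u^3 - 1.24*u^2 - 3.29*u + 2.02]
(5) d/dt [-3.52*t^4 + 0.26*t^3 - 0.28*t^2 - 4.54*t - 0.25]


(1) = -5.56000000000000
(2) = 2*k - 1
(3) = 0
(4) = 3.28*u^3 - 2.55*u^2 - 2.48*u - 3.29
(5) = -14.08*t^3 + 0.78*t^2 - 0.56*t - 4.54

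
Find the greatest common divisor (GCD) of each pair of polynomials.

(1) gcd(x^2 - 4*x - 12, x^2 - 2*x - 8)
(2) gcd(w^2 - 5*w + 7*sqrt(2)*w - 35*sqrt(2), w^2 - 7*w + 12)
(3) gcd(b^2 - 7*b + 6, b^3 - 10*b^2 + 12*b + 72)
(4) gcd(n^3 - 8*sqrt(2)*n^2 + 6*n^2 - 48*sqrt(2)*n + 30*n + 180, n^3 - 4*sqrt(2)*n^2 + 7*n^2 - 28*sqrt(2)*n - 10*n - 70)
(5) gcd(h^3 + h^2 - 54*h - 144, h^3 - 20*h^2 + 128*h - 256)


(1) = gcd((x - 6)*(x + 2), (x - 4)*(x + 2)) = x + 2
(2) = gcd((w - 5)*(w + 7*sqrt(2)), (w - 4)*(w - 3)) = 1
(3) = gcd((b - 6)*(b - 1), (b - 6)^2*(b + 2)) = b - 6
(4) = gcd((n + 6)*(n - 5*sqrt(2))*(n - 3*sqrt(2)), (n + 7)*(n - 5*sqrt(2))*(n + sqrt(2))) = n - 5*sqrt(2)
(5) = gcd((h - 8)*(h + 3)*(h + 6), (h - 8)^2*(h - 4)) = h - 8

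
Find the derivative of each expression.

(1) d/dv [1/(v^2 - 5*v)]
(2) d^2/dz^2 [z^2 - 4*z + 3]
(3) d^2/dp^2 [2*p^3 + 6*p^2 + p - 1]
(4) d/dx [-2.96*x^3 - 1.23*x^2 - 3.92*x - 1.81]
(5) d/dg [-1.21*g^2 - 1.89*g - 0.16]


(1) = (5 - 2*v)/(v^2*(v - 5)^2)
(2) = 2
(3) = 12*p + 12
(4) = -8.88*x^2 - 2.46*x - 3.92
(5) = -2.42*g - 1.89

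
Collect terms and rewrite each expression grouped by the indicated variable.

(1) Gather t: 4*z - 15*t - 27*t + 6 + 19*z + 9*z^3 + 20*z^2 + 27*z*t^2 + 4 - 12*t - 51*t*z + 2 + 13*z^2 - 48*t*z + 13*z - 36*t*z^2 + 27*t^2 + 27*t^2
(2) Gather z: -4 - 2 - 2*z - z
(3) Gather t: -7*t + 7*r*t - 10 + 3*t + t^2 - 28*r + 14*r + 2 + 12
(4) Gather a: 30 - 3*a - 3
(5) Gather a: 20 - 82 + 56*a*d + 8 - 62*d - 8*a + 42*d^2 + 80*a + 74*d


(1) = t^2*(27*z + 54) + t*(-36*z^2 - 99*z - 54) + 9*z^3 + 33*z^2 + 36*z + 12
(2) = -3*z - 6
(3) = -14*r + t^2 + t*(7*r - 4) + 4
(4) = 27 - 3*a
(5) = a*(56*d + 72) + 42*d^2 + 12*d - 54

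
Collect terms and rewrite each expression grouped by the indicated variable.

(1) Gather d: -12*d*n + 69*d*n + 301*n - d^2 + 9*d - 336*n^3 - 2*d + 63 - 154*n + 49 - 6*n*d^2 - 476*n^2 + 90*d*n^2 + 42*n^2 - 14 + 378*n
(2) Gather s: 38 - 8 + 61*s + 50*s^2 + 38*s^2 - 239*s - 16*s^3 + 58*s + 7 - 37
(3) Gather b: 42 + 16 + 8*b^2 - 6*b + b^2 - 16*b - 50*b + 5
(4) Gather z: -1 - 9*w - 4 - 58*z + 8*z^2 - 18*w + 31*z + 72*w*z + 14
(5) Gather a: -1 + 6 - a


(1) = d^2*(-6*n - 1) + d*(90*n^2 + 57*n + 7) - 336*n^3 - 434*n^2 + 525*n + 98
(2) = -16*s^3 + 88*s^2 - 120*s
(3) = 9*b^2 - 72*b + 63
(4) = -27*w + 8*z^2 + z*(72*w - 27) + 9
(5) = 5 - a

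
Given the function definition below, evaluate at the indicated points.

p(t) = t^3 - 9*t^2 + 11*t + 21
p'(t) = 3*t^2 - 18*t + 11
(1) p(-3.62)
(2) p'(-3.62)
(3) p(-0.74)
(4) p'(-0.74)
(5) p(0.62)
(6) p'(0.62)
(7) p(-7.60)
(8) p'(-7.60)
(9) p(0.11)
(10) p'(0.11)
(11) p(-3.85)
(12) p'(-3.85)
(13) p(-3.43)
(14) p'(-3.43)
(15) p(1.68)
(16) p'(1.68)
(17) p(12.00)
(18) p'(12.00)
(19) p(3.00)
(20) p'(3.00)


(1) = -184.20
(2) = 115.47
(3) = 7.53
(4) = 25.96
(5) = 24.60
(6) = 0.99
(7) = -1021.42
(8) = 321.08
(9) = 22.10
(10) = 9.06
(11) = -211.82
(12) = 124.77
(13) = -162.97
(14) = 108.03
(15) = 18.82
(16) = -10.77
(17) = 585.00
(18) = 227.00
(19) = 0.00
(20) = -16.00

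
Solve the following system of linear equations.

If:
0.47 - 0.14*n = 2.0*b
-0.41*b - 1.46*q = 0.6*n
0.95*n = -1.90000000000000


Then:
b = 0.38
n = -2.00
q = 0.72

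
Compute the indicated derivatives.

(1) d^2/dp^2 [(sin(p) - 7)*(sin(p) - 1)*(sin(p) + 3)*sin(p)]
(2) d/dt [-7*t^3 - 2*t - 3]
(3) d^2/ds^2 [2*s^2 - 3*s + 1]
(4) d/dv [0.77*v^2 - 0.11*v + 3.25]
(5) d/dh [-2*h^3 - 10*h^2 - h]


(1) = -16*sin(p)^4 + 45*sin(p)^3 + 80*sin(p)^2 - 51*sin(p) - 34
(2) = -21*t^2 - 2
(3) = 4
(4) = 1.54*v - 0.11
(5) = -6*h^2 - 20*h - 1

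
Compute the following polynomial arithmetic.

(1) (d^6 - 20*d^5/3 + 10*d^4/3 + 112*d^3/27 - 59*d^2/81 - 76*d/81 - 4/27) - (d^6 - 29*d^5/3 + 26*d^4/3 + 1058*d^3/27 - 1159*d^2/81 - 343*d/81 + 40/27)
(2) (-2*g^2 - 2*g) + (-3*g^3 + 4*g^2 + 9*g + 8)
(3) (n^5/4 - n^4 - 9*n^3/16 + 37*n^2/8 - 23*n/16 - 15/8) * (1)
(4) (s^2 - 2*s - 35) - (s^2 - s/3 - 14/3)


(1) = 3*d^5 - 16*d^4/3 - 946*d^3/27 + 1100*d^2/81 + 89*d/27 - 44/27
(2) = -3*g^3 + 2*g^2 + 7*g + 8
(3) = n^5/4 - n^4 - 9*n^3/16 + 37*n^2/8 - 23*n/16 - 15/8
(4) = -5*s/3 - 91/3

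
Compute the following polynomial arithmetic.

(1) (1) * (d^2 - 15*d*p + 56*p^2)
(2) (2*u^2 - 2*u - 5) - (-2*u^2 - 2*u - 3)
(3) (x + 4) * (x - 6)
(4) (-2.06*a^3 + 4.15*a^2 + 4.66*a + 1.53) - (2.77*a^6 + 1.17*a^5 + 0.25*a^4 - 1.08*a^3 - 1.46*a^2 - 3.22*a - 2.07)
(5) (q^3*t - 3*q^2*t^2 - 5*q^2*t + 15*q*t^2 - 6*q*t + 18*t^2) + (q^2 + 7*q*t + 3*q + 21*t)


(1) = d^2 - 15*d*p + 56*p^2
(2) = 4*u^2 - 2
(3) = x^2 - 2*x - 24
(4) = -2.77*a^6 - 1.17*a^5 - 0.25*a^4 - 0.98*a^3 + 5.61*a^2 + 7.88*a + 3.6
(5) = q^3*t - 3*q^2*t^2 - 5*q^2*t + q^2 + 15*q*t^2 + q*t + 3*q + 18*t^2 + 21*t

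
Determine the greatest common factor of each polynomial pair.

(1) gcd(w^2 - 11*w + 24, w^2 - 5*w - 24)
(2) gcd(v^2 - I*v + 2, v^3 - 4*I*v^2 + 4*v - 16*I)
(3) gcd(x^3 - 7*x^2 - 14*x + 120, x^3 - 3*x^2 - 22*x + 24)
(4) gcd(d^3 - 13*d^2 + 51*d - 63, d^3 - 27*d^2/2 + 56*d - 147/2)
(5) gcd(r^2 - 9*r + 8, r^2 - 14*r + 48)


(1) = w - 8
(2) = gcd((v - 2*I)*(v + I), (v - 4*I)*(v - 2*I)*(v + 2*I)) = v - 2*I
(3) = x^2 - 2*x - 24
(4) = gcd((d - 7)*(d - 3)^2, (d - 7)*(d - 7/2)*(d - 3)) = d^2 - 10*d + 21
(5) = gcd((r - 8)*(r - 1), (r - 8)*(r - 6)) = r - 8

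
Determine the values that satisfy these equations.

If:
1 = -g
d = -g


Then:
d = 1
g = -1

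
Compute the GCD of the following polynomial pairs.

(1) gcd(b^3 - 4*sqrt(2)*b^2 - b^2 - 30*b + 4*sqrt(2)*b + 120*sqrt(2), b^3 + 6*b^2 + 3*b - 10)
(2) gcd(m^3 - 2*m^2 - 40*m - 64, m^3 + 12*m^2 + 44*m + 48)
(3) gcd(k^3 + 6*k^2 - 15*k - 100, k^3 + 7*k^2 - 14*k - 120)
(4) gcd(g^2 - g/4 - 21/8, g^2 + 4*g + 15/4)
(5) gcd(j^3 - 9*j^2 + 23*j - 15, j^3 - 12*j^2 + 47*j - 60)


(1) = b + 5
(2) = gcd((m - 8)*(m + 2)*(m + 4), (m + 2)*(m + 4)*(m + 6)) = m^2 + 6*m + 8
(3) = k^2 + k - 20
(4) = g + 3/2
(5) = gcd((j - 5)*(j - 3)*(j - 1), (j - 5)*(j - 4)*(j - 3)) = j^2 - 8*j + 15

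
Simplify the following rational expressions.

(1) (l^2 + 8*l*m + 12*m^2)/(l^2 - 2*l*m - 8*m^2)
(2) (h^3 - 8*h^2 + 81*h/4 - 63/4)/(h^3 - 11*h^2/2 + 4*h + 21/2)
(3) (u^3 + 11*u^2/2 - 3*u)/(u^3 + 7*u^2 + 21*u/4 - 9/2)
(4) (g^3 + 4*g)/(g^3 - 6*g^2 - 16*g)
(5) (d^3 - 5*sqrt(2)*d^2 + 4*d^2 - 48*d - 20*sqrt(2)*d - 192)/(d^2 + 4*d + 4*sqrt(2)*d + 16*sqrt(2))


(1) = (l + 6*m)/(l - 4*m)
(2) = (2*h - 3)/(2*h + 2)
(3) = 2*u/(2*u + 3)
(4) = (g^2 + 4)/(g^2 - 6*g - 16)
(5) = (d^2 - 5*sqrt(2)*d - 48)/(d + 4*sqrt(2))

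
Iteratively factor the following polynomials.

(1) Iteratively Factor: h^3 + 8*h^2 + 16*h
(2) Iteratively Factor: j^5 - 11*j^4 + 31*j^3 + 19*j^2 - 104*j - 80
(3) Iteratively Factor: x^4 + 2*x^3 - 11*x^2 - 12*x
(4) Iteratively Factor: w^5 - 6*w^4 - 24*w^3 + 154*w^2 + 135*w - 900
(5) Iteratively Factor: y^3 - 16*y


(1) = (h)*(h^2 + 8*h + 16) = h*(h + 4)*(h + 4)
(2) = (j + 1)*(j^4 - 12*j^3 + 43*j^2 - 24*j - 80) = (j + 1)^2*(j^3 - 13*j^2 + 56*j - 80) = (j - 4)*(j + 1)^2*(j^2 - 9*j + 20) = (j - 4)^2*(j + 1)^2*(j - 5)
(3) = (x + 1)*(x^3 + x^2 - 12*x) = (x - 3)*(x + 1)*(x^2 + 4*x) = (x - 3)*(x + 1)*(x + 4)*(x)
(4) = (w + 3)*(w^4 - 9*w^3 + 3*w^2 + 145*w - 300) = (w + 3)*(w + 4)*(w^3 - 13*w^2 + 55*w - 75) = (w - 5)*(w + 3)*(w + 4)*(w^2 - 8*w + 15) = (w - 5)^2*(w + 3)*(w + 4)*(w - 3)
(5) = (y - 4)*(y^2 + 4*y) = y*(y - 4)*(y + 4)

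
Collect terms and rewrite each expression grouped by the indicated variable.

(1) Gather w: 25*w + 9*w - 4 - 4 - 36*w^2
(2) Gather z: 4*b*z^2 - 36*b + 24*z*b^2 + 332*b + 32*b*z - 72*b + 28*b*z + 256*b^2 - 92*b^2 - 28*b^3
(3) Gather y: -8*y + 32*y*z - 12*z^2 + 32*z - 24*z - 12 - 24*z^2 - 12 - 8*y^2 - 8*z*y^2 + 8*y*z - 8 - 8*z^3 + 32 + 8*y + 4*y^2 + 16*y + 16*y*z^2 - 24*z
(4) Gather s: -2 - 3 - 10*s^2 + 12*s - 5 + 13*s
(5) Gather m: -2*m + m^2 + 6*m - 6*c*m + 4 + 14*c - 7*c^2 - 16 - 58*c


(1) = -36*w^2 + 34*w - 8
(2) = -28*b^3 + 164*b^2 + 4*b*z^2 + 224*b + z*(24*b^2 + 60*b)
(3) = y^2*(-8*z - 4) + y*(16*z^2 + 40*z + 16) - 8*z^3 - 36*z^2 - 16*z
(4) = -10*s^2 + 25*s - 10
(5) = -7*c^2 - 44*c + m^2 + m*(4 - 6*c) - 12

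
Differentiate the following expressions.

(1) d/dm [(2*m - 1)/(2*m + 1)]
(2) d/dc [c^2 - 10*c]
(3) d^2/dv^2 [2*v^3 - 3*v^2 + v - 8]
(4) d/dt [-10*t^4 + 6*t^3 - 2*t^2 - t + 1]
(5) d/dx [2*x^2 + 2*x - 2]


(1) = 4/(2*m + 1)^2
(2) = 2*c - 10
(3) = 12*v - 6
(4) = -40*t^3 + 18*t^2 - 4*t - 1
(5) = 4*x + 2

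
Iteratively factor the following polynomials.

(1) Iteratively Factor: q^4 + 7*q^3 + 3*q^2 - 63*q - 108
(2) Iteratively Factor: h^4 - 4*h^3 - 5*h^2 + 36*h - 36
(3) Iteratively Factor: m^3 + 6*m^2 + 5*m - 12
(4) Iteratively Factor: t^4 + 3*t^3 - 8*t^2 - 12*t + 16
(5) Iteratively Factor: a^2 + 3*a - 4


(1) = (q + 3)*(q^3 + 4*q^2 - 9*q - 36) = (q + 3)*(q + 4)*(q^2 - 9) = (q + 3)^2*(q + 4)*(q - 3)
(2) = (h - 2)*(h^3 - 2*h^2 - 9*h + 18) = (h - 2)^2*(h^2 - 9) = (h - 2)^2*(h + 3)*(h - 3)
(3) = (m + 4)*(m^2 + 2*m - 3) = (m + 3)*(m + 4)*(m - 1)
(4) = (t - 1)*(t^3 + 4*t^2 - 4*t - 16) = (t - 1)*(t + 4)*(t^2 - 4) = (t - 2)*(t - 1)*(t + 4)*(t + 2)
(5) = (a + 4)*(a - 1)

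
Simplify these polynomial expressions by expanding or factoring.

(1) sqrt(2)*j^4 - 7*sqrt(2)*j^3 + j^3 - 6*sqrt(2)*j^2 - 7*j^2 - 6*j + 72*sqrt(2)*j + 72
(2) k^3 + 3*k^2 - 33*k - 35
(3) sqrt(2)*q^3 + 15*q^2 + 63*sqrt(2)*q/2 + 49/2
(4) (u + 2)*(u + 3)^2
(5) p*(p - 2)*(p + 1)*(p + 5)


(1) = (j - 6)*(j - 4)*(j + 3)*(sqrt(2)*j + 1)
(2) = (k - 5)*(k + 1)*(k + 7)
(3) = (q + 7*sqrt(2)/2)^2*(sqrt(2)*q + 1)
(4) = u^3 + 8*u^2 + 21*u + 18
(5) = p^4 + 4*p^3 - 7*p^2 - 10*p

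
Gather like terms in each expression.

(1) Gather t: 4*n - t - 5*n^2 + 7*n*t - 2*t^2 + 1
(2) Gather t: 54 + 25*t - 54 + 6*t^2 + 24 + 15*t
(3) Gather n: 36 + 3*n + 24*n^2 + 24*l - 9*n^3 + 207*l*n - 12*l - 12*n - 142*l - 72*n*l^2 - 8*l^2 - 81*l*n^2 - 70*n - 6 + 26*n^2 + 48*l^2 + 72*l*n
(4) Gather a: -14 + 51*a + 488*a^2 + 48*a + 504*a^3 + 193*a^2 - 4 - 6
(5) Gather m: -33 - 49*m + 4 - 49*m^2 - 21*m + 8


(1) = -5*n^2 + 4*n - 2*t^2 + t*(7*n - 1) + 1
(2) = 6*t^2 + 40*t + 24
(3) = 40*l^2 - 130*l - 9*n^3 + n^2*(50 - 81*l) + n*(-72*l^2 + 279*l - 79) + 30
(4) = 504*a^3 + 681*a^2 + 99*a - 24
(5) = -49*m^2 - 70*m - 21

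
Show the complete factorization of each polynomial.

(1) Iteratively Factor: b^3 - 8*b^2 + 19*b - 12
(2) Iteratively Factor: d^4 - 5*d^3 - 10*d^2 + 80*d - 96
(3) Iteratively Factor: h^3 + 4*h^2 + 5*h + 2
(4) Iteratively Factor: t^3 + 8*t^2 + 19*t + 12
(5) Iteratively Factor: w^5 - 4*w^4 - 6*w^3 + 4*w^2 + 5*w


(1) = (b - 4)*(b^2 - 4*b + 3) = (b - 4)*(b - 3)*(b - 1)
(2) = (d + 4)*(d^3 - 9*d^2 + 26*d - 24) = (d - 3)*(d + 4)*(d^2 - 6*d + 8) = (d - 3)*(d - 2)*(d + 4)*(d - 4)
(3) = (h + 2)*(h^2 + 2*h + 1) = (h + 1)*(h + 2)*(h + 1)
(4) = (t + 4)*(t^2 + 4*t + 3) = (t + 3)*(t + 4)*(t + 1)
(5) = (w - 1)*(w^4 - 3*w^3 - 9*w^2 - 5*w) = w*(w - 1)*(w^3 - 3*w^2 - 9*w - 5) = w*(w - 1)*(w + 1)*(w^2 - 4*w - 5) = w*(w - 5)*(w - 1)*(w + 1)*(w + 1)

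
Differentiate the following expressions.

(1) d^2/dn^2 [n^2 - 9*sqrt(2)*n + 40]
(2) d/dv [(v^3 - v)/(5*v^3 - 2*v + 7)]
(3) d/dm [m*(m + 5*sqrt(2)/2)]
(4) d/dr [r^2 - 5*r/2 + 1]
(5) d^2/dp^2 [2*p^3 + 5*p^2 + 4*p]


(1) = 2
(2) = (6*v^3 + 21*v^2 - 7)/(25*v^6 - 20*v^4 + 70*v^3 + 4*v^2 - 28*v + 49)
(3) = 2*m + 5*sqrt(2)/2
(4) = 2*r - 5/2
(5) = 12*p + 10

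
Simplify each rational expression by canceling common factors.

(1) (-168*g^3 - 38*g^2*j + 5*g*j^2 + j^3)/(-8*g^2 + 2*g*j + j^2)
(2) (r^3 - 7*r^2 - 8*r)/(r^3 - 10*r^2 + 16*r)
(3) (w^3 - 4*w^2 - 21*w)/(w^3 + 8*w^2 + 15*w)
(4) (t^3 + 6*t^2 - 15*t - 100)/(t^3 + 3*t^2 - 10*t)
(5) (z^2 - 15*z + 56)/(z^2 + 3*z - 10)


(1) = (42*g^2 - g*j - j^2)/(2*g - j)
(2) = (r + 1)/(r - 2)
(3) = (w - 7)/(w + 5)
(4) = (t^2 + t - 20)/(t^2 - 2*t)
(5) = (z^2 - 15*z + 56)/(z^2 + 3*z - 10)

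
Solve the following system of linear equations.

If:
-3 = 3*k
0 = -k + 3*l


Then:
k = -1
l = -1/3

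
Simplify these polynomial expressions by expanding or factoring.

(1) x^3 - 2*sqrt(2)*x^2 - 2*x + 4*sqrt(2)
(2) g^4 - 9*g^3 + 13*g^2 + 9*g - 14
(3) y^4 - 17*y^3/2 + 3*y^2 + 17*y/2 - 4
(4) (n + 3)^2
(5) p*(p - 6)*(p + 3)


(1) = (x - 2*sqrt(2))*(x - sqrt(2))*(x + sqrt(2))
(2) = (g - 7)*(g - 2)*(g - 1)*(g + 1)
(3) = (y - 8)*(y - 1)*(y - 1/2)*(y + 1)
(4) = n^2 + 6*n + 9
(5) = p^3 - 3*p^2 - 18*p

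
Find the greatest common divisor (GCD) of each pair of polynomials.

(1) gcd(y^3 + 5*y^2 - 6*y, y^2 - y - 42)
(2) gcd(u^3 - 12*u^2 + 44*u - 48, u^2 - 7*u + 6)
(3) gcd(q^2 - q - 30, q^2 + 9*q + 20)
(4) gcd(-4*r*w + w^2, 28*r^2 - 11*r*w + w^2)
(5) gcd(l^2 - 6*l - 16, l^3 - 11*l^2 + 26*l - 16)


(1) = gcd(y*(y - 1)*(y + 6), (y - 7)*(y + 6)) = y + 6
(2) = u - 6
(3) = q + 5
(4) = 4*r - w
(5) = l - 8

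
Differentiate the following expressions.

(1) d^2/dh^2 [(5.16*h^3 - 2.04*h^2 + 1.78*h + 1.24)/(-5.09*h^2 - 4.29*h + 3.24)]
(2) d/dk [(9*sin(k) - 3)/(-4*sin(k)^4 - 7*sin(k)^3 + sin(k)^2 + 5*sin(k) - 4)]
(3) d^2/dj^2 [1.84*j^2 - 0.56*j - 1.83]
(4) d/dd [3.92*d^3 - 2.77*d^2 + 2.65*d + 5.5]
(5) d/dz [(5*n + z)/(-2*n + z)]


(1) = (-541.447748*h^3 + 439.432536*h^2 - 663.596568*h - 93.193704)/(131.872229*h^6 + 333.437247*h^5 + 29.203875*h^4 - 345.540195*h^3 - 18.5895*h^2 + 135.104112*h - 34.012224)
(2) = 3*(36*sin(k)^4 + 26*sin(k)^3 - 24*sin(k)^2 + 2*sin(k) - 7)*cos(k)/(4*sin(k)^4 + 7*sin(k)^3 - sin(k)^2 - 5*sin(k) + 4)^2
(3) = 3.68000000000000
(4) = 11.76*d^2 - 5.54*d + 2.65
(5) = -7*n/(2*n - z)^2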